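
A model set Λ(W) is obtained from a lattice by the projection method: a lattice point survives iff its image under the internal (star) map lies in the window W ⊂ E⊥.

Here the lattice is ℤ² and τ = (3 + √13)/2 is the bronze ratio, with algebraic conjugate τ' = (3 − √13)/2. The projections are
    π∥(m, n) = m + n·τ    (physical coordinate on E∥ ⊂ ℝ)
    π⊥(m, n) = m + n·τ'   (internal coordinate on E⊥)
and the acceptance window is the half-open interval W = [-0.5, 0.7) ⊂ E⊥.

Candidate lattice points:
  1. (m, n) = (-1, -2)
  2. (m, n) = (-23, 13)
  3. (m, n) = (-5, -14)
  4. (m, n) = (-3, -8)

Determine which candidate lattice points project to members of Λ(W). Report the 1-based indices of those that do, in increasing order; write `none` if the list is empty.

Compute τ' = (3−√13)/2 = -0.3028, so π⊥(m,n) = m -0.3028·n.
candidate 1: (m,n)=(-1,-2) → π∥ = -1-2·τ ≈ -7.6056, π⊥ = -1-2·τ' ≈ -0.3944 ∈ [-0.5, 0.7) ⇒ IN Λ
candidate 2: (m,n)=(-23,13) → π∥ = -23+13·τ ≈ 19.9361, π⊥ = -23+13·τ' ≈ -26.9361 ∉ [-0.5, 0.7) ⇒ out
candidate 3: (m,n)=(-5,-14) → π∥ = -5-14·τ ≈ -51.2389, π⊥ = -5-14·τ' ≈ -0.7611 ∉ [-0.5, 0.7) ⇒ out
candidate 4: (m,n)=(-3,-8) → π∥ = -3-8·τ ≈ -29.4222, π⊥ = -3-8·τ' ≈ -0.5778 ∉ [-0.5, 0.7) ⇒ out

1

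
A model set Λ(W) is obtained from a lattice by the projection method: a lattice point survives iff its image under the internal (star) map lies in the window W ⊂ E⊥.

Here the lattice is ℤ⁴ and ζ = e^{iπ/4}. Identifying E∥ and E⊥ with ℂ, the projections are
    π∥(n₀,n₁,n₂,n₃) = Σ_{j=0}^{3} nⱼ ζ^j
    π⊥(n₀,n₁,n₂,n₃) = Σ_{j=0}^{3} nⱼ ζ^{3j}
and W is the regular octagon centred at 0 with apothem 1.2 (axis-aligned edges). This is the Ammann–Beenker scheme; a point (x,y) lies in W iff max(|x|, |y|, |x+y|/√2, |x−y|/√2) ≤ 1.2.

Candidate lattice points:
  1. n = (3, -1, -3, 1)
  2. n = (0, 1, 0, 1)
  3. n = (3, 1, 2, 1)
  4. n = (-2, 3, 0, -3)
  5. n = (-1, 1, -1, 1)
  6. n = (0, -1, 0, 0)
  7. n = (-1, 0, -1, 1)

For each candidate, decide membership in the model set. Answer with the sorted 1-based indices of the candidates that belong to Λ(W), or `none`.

6

With ζ = e^{iπ/4} the internal vectors are ζ^0,ζ^3,ζ^6,ζ^9.
candidate 1: n = (3, -1, -3, 1) → π⊥ ≈ (+4.41421, +3.00000); max(|x|,|y|,|x±y|/√2) = 5.24264 > 1.2 ⇒ ∉ W
candidate 2: n = (0, 1, 0, 1) → π⊥ ≈ (+0.00000, +1.41421); max(|x|,|y|,|x±y|/√2) = 1.41421 > 1.2 ⇒ ∉ W
candidate 3: n = (3, 1, 2, 1) → π⊥ ≈ (+3.00000, -0.58579); max(|x|,|y|,|x±y|/√2) = 3.00000 > 1.2 ⇒ ∉ W
candidate 4: n = (-2, 3, 0, -3) → π⊥ ≈ (-6.24264, +0.00000); max(|x|,|y|,|x±y|/√2) = 6.24264 > 1.2 ⇒ ∉ W
candidate 5: n = (-1, 1, -1, 1) → π⊥ ≈ (-1.00000, +2.41421); max(|x|,|y|,|x±y|/√2) = 2.41421 > 1.2 ⇒ ∉ W
candidate 6: n = (0, -1, 0, 0) → π⊥ ≈ (+0.70711, -0.70711); max(|x|,|y|,|x±y|/√2) = 1.00000 ≤ 1.2 ⇒ ∈ W
candidate 7: n = (-1, 0, -1, 1) → π⊥ ≈ (-0.29289, +1.70711); max(|x|,|y|,|x±y|/√2) = 1.70711 > 1.2 ⇒ ∉ W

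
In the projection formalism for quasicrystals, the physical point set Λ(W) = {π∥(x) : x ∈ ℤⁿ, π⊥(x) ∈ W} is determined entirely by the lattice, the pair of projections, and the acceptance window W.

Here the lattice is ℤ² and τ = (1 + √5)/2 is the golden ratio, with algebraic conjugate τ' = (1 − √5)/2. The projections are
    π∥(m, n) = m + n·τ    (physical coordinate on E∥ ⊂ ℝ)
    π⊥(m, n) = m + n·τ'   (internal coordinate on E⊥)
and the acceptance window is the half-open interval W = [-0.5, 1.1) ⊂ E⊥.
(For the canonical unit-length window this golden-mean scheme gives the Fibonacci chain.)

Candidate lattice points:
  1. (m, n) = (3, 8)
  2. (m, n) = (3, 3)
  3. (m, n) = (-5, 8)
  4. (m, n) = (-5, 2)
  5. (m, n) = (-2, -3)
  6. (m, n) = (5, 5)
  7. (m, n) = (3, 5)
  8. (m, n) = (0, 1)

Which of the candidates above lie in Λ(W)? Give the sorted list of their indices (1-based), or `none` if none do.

Compute τ' = (1−√5)/2 = -0.61803, so π⊥(m,n) = m -0.61803·n.
#1 (3,8): internal coord 3 + (8)·τ' = -1.94427; -1.94427 ∉ [-0.5, 1.1) → out
#2 (3,3): internal coord 3 + (3)·τ' = +1.14590; +1.14590 ∉ [-0.5, 1.1) → out
#3 (-5,8): internal coord -5 + (8)·τ' = -9.94427; -9.94427 ∉ [-0.5, 1.1) → out
#4 (-5,2): internal coord -5 + (2)·τ' = -6.23607; -6.23607 ∉ [-0.5, 1.1) → out
#5 (-2,-3): internal coord -2 + (-3)·τ' = -0.14590; -0.14590 ∈ [-0.5, 1.1) → IN Λ
#6 (5,5): internal coord 5 + (5)·τ' = +1.90983; +1.90983 ∉ [-0.5, 1.1) → out
#7 (3,5): internal coord 3 + (5)·τ' = -0.09017; -0.09017 ∈ [-0.5, 1.1) → IN Λ
#8 (0,1): internal coord 0 + (1)·τ' = -0.61803; -0.61803 ∉ [-0.5, 1.1) → out

5, 7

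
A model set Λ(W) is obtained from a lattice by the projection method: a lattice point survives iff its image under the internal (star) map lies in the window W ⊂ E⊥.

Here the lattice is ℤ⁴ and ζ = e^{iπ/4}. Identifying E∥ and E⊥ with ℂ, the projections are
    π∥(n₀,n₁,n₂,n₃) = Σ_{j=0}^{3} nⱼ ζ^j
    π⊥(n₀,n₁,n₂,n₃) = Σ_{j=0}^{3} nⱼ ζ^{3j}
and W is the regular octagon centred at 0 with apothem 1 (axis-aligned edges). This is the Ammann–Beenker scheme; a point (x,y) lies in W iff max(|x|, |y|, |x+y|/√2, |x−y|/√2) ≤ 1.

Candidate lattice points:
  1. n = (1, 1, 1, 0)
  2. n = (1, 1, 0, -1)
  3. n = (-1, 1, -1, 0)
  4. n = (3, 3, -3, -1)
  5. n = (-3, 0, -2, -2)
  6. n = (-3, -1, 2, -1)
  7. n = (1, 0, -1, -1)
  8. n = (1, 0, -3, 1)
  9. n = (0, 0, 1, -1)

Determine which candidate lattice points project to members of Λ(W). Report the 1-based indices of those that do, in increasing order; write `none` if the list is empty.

π⊥(n) = n₀ + n₁ζ³ + n₂ζ⁶ + n₃ζ⁹ where ζ = e^{iπ/4}.
candidate 1: n = (1, 1, 1, 0) → π⊥ ≈ (+0.29289, -0.29289); max(|x|,|y|,|x±y|/√2) = 0.41421 ≤ 1 ⇒ ∈ W
candidate 2: n = (1, 1, 0, -1) → π⊥ ≈ (-0.41421, +0.00000); max(|x|,|y|,|x±y|/√2) = 0.41421 ≤ 1 ⇒ ∈ W
candidate 3: n = (-1, 1, -1, 0) → π⊥ ≈ (-1.70711, +1.70711); max(|x|,|y|,|x±y|/√2) = 2.41421 > 1 ⇒ ∉ W
candidate 4: n = (3, 3, -3, -1) → π⊥ ≈ (+0.17157, +4.41421); max(|x|,|y|,|x±y|/√2) = 4.41421 > 1 ⇒ ∉ W
candidate 5: n = (-3, 0, -2, -2) → π⊥ ≈ (-4.41421, +0.58579); max(|x|,|y|,|x±y|/√2) = 4.41421 > 1 ⇒ ∉ W
candidate 6: n = (-3, -1, 2, -1) → π⊥ ≈ (-3.00000, -3.41421); max(|x|,|y|,|x±y|/√2) = 4.53553 > 1 ⇒ ∉ W
candidate 7: n = (1, 0, -1, -1) → π⊥ ≈ (+0.29289, +0.29289); max(|x|,|y|,|x±y|/√2) = 0.41421 ≤ 1 ⇒ ∈ W
candidate 8: n = (1, 0, -3, 1) → π⊥ ≈ (+1.70711, +3.70711); max(|x|,|y|,|x±y|/√2) = 3.82843 > 1 ⇒ ∉ W
candidate 9: n = (0, 0, 1, -1) → π⊥ ≈ (-0.70711, -1.70711); max(|x|,|y|,|x±y|/√2) = 1.70711 > 1 ⇒ ∉ W

1, 2, 7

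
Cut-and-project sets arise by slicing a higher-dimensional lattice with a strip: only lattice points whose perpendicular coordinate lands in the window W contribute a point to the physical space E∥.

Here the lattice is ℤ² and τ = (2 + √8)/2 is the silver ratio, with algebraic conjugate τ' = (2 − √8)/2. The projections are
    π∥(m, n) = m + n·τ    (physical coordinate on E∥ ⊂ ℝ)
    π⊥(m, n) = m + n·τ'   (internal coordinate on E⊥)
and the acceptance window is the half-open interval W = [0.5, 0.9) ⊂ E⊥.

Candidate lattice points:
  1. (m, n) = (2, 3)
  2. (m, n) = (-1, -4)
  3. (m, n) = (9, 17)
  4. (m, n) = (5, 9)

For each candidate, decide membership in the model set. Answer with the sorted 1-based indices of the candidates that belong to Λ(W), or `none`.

Compute τ' = (2−√8)/2 = -0.4142, so π⊥(m,n) = m -0.4142·n.
candidate 1: (m,n)=(2,3) → π∥ = 2+3·τ ≈ 9.2426, π⊥ = 2+3·τ' ≈ 0.7574 ∈ [0.5, 0.9) ⇒ IN Λ
candidate 2: (m,n)=(-1,-4) → π∥ = -1-4·τ ≈ -10.6569, π⊥ = -1-4·τ' ≈ 0.6569 ∈ [0.5, 0.9) ⇒ IN Λ
candidate 3: (m,n)=(9,17) → π∥ = 9+17·τ ≈ 50.0416, π⊥ = 9+17·τ' ≈ 1.9584 ∉ [0.5, 0.9) ⇒ out
candidate 4: (m,n)=(5,9) → π∥ = 5+9·τ ≈ 26.7279, π⊥ = 5+9·τ' ≈ 1.2721 ∉ [0.5, 0.9) ⇒ out

1, 2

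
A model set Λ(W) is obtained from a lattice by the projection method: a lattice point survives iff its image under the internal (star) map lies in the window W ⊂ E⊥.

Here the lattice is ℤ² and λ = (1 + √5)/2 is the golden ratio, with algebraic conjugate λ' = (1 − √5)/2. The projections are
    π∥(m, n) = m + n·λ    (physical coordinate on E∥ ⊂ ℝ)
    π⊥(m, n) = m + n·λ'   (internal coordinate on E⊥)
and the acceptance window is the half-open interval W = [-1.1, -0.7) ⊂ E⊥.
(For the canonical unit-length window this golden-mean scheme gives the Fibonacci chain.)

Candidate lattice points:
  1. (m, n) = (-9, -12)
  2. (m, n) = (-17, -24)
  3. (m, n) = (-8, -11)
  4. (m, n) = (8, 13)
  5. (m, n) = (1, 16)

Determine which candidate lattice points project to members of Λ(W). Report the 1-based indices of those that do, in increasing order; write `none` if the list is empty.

none

Compute λ' = (1−√5)/2 = -0.618034, so π⊥(m,n) = m -0.618034·n.
#1 (-9,-12): internal coord -9 + (-12)·λ' = -1.583592; -1.583592 ∉ [-1.1, -0.7) → out
#2 (-17,-24): internal coord -17 + (-24)·λ' = -2.167184; -2.167184 ∉ [-1.1, -0.7) → out
#3 (-8,-11): internal coord -8 + (-11)·λ' = -1.201626; -1.201626 ∉ [-1.1, -0.7) → out
#4 (8,13): internal coord 8 + (13)·λ' = -0.034442; -0.034442 ∉ [-1.1, -0.7) → out
#5 (1,16): internal coord 1 + (16)·λ' = -8.888544; -8.888544 ∉ [-1.1, -0.7) → out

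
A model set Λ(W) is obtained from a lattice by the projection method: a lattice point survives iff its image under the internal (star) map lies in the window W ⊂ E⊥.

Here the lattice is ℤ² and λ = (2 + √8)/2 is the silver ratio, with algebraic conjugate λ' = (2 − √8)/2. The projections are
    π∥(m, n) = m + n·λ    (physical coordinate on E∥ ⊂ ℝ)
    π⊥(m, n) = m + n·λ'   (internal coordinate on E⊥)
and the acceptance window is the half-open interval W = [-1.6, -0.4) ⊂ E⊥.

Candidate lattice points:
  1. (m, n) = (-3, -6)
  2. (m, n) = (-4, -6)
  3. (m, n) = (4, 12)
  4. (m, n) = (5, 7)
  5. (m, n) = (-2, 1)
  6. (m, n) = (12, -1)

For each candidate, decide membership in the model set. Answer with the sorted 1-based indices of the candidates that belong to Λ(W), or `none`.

λ' = (2−√8)/2 ≈ -0.4142.
candidate 1: (m,n)=(-3,-6) → π∥ = -3-6·λ ≈ -17.4853, π⊥ = -3-6·λ' ≈ -0.5147 ∈ [-1.6, -0.4) ⇒ IN Λ
candidate 2: (m,n)=(-4,-6) → π∥ = -4-6·λ ≈ -18.4853, π⊥ = -4-6·λ' ≈ -1.5147 ∈ [-1.6, -0.4) ⇒ IN Λ
candidate 3: (m,n)=(4,12) → π∥ = 4+12·λ ≈ 32.9706, π⊥ = 4+12·λ' ≈ -0.9706 ∈ [-1.6, -0.4) ⇒ IN Λ
candidate 4: (m,n)=(5,7) → π∥ = 5+7·λ ≈ 21.8995, π⊥ = 5+7·λ' ≈ 2.1005 ∉ [-1.6, -0.4) ⇒ out
candidate 5: (m,n)=(-2,1) → π∥ = -2+1·λ ≈ 0.4142, π⊥ = -2+1·λ' ≈ -2.4142 ∉ [-1.6, -0.4) ⇒ out
candidate 6: (m,n)=(12,-1) → π∥ = 12-1·λ ≈ 9.5858, π⊥ = 12-1·λ' ≈ 12.4142 ∉ [-1.6, -0.4) ⇒ out

1, 2, 3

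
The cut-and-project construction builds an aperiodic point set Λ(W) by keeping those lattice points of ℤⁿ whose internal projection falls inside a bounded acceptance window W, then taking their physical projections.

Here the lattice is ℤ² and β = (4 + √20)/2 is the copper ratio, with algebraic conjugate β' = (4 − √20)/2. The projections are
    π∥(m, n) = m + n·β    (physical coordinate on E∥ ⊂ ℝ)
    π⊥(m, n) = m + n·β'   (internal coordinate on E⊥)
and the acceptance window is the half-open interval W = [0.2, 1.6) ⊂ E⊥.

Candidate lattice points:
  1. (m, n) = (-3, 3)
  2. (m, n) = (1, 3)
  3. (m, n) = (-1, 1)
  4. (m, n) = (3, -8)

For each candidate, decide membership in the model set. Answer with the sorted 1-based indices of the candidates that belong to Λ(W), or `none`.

2

β' = (4−√20)/2 ≈ -0.2361.
#1 (-3,3): internal coord -3 + (3)·β' = -3.7082; -3.7082 ∉ [0.2, 1.6) → out
#2 (1,3): internal coord 1 + (3)·β' = +0.2918; +0.2918 ∈ [0.2, 1.6) → IN Λ
#3 (-1,1): internal coord -1 + (1)·β' = -1.2361; -1.2361 ∉ [0.2, 1.6) → out
#4 (3,-8): internal coord 3 + (-8)·β' = +4.8885; +4.8885 ∉ [0.2, 1.6) → out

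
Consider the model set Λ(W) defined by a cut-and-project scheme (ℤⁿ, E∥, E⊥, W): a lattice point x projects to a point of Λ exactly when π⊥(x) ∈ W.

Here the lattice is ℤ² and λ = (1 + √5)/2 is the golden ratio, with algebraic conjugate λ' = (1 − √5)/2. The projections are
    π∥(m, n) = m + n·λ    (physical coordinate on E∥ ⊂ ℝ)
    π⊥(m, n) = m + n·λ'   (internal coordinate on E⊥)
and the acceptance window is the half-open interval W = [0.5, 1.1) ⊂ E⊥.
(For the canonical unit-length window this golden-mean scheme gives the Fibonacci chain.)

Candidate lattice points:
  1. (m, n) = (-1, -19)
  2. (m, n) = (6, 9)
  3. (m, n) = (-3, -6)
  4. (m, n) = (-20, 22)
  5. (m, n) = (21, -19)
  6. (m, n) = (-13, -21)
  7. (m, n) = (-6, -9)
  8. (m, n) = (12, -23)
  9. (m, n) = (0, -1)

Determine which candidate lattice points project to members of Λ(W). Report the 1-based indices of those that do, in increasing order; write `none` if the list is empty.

3, 9

Numerically λ ≈ 1.6180 and λ' = −1/λ ≈ -0.6180.
#1 (-1,-19): internal coord -1 + (-19)·λ' = +10.7426; +10.7426 ∉ [0.5, 1.1) → out
#2 (6,9): internal coord 6 + (9)·λ' = +0.4377; +0.4377 ∉ [0.5, 1.1) → out
#3 (-3,-6): internal coord -3 + (-6)·λ' = +0.7082; +0.7082 ∈ [0.5, 1.1) → IN Λ
#4 (-20,22): internal coord -20 + (22)·λ' = -33.5967; -33.5967 ∉ [0.5, 1.1) → out
#5 (21,-19): internal coord 21 + (-19)·λ' = +32.7426; +32.7426 ∉ [0.5, 1.1) → out
#6 (-13,-21): internal coord -13 + (-21)·λ' = -0.0213; -0.0213 ∉ [0.5, 1.1) → out
#7 (-6,-9): internal coord -6 + (-9)·λ' = -0.4377; -0.4377 ∉ [0.5, 1.1) → out
#8 (12,-23): internal coord 12 + (-23)·λ' = +26.2148; +26.2148 ∉ [0.5, 1.1) → out
#9 (0,-1): internal coord 0 + (-1)·λ' = +0.6180; +0.6180 ∈ [0.5, 1.1) → IN Λ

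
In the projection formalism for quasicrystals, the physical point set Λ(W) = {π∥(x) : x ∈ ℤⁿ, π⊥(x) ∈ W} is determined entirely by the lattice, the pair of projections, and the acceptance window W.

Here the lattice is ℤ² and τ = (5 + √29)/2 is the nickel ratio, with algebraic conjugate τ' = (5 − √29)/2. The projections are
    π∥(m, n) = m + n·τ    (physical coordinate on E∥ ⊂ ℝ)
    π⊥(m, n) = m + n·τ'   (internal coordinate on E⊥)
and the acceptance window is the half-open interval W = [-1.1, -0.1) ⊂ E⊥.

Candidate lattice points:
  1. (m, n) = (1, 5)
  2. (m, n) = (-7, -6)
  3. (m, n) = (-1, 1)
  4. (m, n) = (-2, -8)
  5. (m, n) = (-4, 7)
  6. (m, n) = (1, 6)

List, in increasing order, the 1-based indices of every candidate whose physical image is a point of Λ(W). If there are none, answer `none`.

Compute τ' = (5−√29)/2 = -0.19258, so π⊥(m,n) = m -0.19258·n.
[1] lift (1,5): star map gives 0.03709; window check -1.1 ≤ 0.03709 < -0.1 is false → out
[2] lift (-7,-6): star map gives -5.84451; window check -1.1 ≤ -5.84451 < -0.1 is false → out
[3] lift (-1,1): star map gives -1.19258; window check -1.1 ≤ -1.19258 < -0.1 is false → out
[4] lift (-2,-8): star map gives -0.45934; window check -1.1 ≤ -0.45934 < -0.1 is true → IN Λ
[5] lift (-4,7): star map gives -5.34808; window check -1.1 ≤ -5.34808 < -0.1 is false → out
[6] lift (1,6): star map gives -0.15549; window check -1.1 ≤ -0.15549 < -0.1 is true → IN Λ

4, 6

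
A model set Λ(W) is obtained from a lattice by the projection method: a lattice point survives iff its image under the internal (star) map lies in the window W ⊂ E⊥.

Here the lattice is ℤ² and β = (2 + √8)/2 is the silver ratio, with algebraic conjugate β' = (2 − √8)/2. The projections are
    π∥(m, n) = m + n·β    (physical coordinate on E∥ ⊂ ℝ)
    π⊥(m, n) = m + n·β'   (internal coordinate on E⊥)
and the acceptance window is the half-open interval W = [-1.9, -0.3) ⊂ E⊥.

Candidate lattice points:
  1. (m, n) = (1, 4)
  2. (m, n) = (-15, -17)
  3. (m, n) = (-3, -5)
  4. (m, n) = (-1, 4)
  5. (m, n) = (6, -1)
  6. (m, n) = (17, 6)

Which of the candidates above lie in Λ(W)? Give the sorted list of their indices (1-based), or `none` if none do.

1, 3

Compute β' = (2−√8)/2 = -0.41421, so π⊥(m,n) = m -0.41421·n.
[1] lift (1,4): star map gives -0.65685; window check -1.9 ≤ -0.65685 < -0.3 is true → IN Λ
[2] lift (-15,-17): star map gives -7.95837; window check -1.9 ≤ -7.95837 < -0.3 is false → out
[3] lift (-3,-5): star map gives -0.92893; window check -1.9 ≤ -0.92893 < -0.3 is true → IN Λ
[4] lift (-1,4): star map gives -2.65685; window check -1.9 ≤ -2.65685 < -0.3 is false → out
[5] lift (6,-1): star map gives 6.41421; window check -1.9 ≤ 6.41421 < -0.3 is false → out
[6] lift (17,6): star map gives 14.51472; window check -1.9 ≤ 14.51472 < -0.3 is false → out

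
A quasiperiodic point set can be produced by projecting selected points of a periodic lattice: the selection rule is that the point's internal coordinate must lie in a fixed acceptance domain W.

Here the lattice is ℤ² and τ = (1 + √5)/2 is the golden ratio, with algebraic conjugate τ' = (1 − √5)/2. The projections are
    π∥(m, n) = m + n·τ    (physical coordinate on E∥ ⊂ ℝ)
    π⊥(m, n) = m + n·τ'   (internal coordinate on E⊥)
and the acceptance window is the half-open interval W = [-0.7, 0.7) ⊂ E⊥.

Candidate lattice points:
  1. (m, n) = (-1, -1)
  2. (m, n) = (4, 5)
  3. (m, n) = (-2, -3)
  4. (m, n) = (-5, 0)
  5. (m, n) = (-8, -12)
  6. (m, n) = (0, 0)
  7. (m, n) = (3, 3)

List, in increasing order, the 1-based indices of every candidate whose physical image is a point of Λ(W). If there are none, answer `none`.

1, 3, 5, 6

Compute τ' = (1−√5)/2 = -0.618034, so π⊥(m,n) = m -0.618034·n.
#1 (-1,-1): internal coord -1 + (-1)·τ' = -0.381966; -0.381966 ∈ [-0.7, 0.7) → IN Λ
#2 (4,5): internal coord 4 + (5)·τ' = +0.909830; +0.909830 ∉ [-0.7, 0.7) → out
#3 (-2,-3): internal coord -2 + (-3)·τ' = -0.145898; -0.145898 ∈ [-0.7, 0.7) → IN Λ
#4 (-5,0): internal coord -5 + (0)·τ' = -5.000000; -5.000000 ∉ [-0.7, 0.7) → out
#5 (-8,-12): internal coord -8 + (-12)·τ' = -0.583592; -0.583592 ∈ [-0.7, 0.7) → IN Λ
#6 (0,0): internal coord 0 + (0)·τ' = +0.000000; +0.000000 ∈ [-0.7, 0.7) → IN Λ
#7 (3,3): internal coord 3 + (3)·τ' = +1.145898; +1.145898 ∉ [-0.7, 0.7) → out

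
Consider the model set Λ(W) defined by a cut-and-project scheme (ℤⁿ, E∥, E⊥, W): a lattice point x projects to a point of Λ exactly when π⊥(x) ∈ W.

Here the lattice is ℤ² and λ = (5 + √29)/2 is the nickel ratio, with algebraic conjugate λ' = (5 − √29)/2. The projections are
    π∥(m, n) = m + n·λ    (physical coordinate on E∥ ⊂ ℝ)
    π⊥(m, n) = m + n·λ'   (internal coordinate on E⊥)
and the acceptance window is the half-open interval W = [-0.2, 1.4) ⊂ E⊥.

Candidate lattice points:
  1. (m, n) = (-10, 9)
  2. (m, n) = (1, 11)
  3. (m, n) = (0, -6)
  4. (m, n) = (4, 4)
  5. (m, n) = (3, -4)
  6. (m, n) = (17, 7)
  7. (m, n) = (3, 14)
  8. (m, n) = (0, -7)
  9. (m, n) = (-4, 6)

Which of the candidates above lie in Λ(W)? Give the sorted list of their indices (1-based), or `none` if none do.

Compute λ' = (5−√29)/2 = -0.192582, so π⊥(m,n) = m -0.192582·n.
#1 (-10,9): internal coord -10 + (9)·λ' = -11.733242; -11.733242 ∉ [-0.2, 1.4) → out
#2 (1,11): internal coord 1 + (11)·λ' = -1.118406; -1.118406 ∉ [-0.2, 1.4) → out
#3 (0,-6): internal coord 0 + (-6)·λ' = +1.155494; +1.155494 ∈ [-0.2, 1.4) → IN Λ
#4 (4,4): internal coord 4 + (4)·λ' = +3.229670; +3.229670 ∉ [-0.2, 1.4) → out
#5 (3,-4): internal coord 3 + (-4)·λ' = +3.770330; +3.770330 ∉ [-0.2, 1.4) → out
#6 (17,7): internal coord 17 + (7)·λ' = +15.651923; +15.651923 ∉ [-0.2, 1.4) → out
#7 (3,14): internal coord 3 + (14)·λ' = +0.303846; +0.303846 ∈ [-0.2, 1.4) → IN Λ
#8 (0,-7): internal coord 0 + (-7)·λ' = +1.348077; +1.348077 ∈ [-0.2, 1.4) → IN Λ
#9 (-4,6): internal coord -4 + (6)·λ' = -5.155494; -5.155494 ∉ [-0.2, 1.4) → out

3, 7, 8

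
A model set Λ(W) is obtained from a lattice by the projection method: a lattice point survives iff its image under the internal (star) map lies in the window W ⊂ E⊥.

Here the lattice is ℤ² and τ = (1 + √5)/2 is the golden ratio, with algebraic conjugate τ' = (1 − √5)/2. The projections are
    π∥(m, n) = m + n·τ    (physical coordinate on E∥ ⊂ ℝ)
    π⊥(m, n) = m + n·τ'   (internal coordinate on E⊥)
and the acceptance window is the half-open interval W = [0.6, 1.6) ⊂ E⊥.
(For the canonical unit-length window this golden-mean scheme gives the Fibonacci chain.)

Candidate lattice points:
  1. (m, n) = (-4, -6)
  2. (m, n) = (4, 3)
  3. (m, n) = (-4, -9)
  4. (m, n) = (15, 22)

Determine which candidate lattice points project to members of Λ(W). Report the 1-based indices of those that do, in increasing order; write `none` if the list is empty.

Compute τ' = (1−√5)/2 = -0.61803, so π⊥(m,n) = m -0.61803·n.
candidate 1: (m,n)=(-4,-6) → π∥ = -4-6·τ ≈ -13.70820, π⊥ = -4-6·τ' ≈ -0.29180 ∉ [0.6, 1.6) ⇒ out
candidate 2: (m,n)=(4,3) → π∥ = 4+3·τ ≈ 8.85410, π⊥ = 4+3·τ' ≈ 2.14590 ∉ [0.6, 1.6) ⇒ out
candidate 3: (m,n)=(-4,-9) → π∥ = -4-9·τ ≈ -18.56231, π⊥ = -4-9·τ' ≈ 1.56231 ∈ [0.6, 1.6) ⇒ IN Λ
candidate 4: (m,n)=(15,22) → π∥ = 15+22·τ ≈ 50.59675, π⊥ = 15+22·τ' ≈ 1.40325 ∈ [0.6, 1.6) ⇒ IN Λ

3, 4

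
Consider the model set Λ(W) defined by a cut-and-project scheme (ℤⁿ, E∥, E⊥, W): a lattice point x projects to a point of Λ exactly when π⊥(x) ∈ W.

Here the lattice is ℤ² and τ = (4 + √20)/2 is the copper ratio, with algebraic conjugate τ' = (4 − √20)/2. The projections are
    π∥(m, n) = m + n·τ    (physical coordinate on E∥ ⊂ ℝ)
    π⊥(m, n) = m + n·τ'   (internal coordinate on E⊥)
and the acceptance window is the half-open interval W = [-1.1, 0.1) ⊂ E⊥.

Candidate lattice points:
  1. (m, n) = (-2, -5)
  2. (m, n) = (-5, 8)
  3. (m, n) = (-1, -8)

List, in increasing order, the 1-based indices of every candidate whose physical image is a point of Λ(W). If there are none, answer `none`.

1

Numerically τ ≈ 4.23607 and τ' = −1/τ ≈ -0.23607.
candidate 1: (m,n)=(-2,-5) → π∥ = -2-5·τ ≈ -23.18034, π⊥ = -2-5·τ' ≈ -0.81966 ∈ [-1.1, 0.1) ⇒ IN Λ
candidate 2: (m,n)=(-5,8) → π∥ = -5+8·τ ≈ 28.88854, π⊥ = -5+8·τ' ≈ -6.88854 ∉ [-1.1, 0.1) ⇒ out
candidate 3: (m,n)=(-1,-8) → π∥ = -1-8·τ ≈ -34.88854, π⊥ = -1-8·τ' ≈ 0.88854 ∉ [-1.1, 0.1) ⇒ out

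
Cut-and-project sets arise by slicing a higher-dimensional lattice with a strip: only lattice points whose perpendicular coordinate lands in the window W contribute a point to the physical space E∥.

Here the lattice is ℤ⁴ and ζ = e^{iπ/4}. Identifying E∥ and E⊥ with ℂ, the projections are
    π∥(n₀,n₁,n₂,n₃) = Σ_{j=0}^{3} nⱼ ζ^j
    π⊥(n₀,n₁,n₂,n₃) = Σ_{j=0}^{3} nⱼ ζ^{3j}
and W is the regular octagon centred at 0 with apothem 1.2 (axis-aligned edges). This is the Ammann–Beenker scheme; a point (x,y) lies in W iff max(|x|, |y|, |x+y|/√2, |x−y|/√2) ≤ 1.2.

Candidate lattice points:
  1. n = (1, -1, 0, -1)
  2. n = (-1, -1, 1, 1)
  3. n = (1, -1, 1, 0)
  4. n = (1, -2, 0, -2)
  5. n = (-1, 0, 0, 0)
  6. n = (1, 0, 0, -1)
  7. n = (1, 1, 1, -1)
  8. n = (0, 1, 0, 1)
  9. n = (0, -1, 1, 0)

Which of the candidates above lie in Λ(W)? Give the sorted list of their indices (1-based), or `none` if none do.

2, 5, 6, 7

π⊥(n) = n₀ + n₁ζ³ + n₂ζ⁶ + n₃ζ⁹ where ζ = e^{iπ/4}.
#1 (1, -1, 0, -1): internal (1.0000, -1.4142); octagon support 1.7071 vs apothem 1.2 → ∉ W
#2 (-1, -1, 1, 1): internal (0.4142, -1.0000); octagon support 1.0000 vs apothem 1.2 → ∈ W
#3 (1, -1, 1, 0): internal (1.7071, -1.7071); octagon support 2.4142 vs apothem 1.2 → ∉ W
#4 (1, -2, 0, -2): internal (1.0000, -2.8284); octagon support 2.8284 vs apothem 1.2 → ∉ W
#5 (-1, 0, 0, 0): internal (-1.0000, 0.0000); octagon support 1.0000 vs apothem 1.2 → ∈ W
#6 (1, 0, 0, -1): internal (0.2929, -0.7071); octagon support 0.7071 vs apothem 1.2 → ∈ W
#7 (1, 1, 1, -1): internal (-0.4142, -1.0000); octagon support 1.0000 vs apothem 1.2 → ∈ W
#8 (0, 1, 0, 1): internal (0.0000, 1.4142); octagon support 1.4142 vs apothem 1.2 → ∉ W
#9 (0, -1, 1, 0): internal (0.7071, -1.7071); octagon support 1.7071 vs apothem 1.2 → ∉ W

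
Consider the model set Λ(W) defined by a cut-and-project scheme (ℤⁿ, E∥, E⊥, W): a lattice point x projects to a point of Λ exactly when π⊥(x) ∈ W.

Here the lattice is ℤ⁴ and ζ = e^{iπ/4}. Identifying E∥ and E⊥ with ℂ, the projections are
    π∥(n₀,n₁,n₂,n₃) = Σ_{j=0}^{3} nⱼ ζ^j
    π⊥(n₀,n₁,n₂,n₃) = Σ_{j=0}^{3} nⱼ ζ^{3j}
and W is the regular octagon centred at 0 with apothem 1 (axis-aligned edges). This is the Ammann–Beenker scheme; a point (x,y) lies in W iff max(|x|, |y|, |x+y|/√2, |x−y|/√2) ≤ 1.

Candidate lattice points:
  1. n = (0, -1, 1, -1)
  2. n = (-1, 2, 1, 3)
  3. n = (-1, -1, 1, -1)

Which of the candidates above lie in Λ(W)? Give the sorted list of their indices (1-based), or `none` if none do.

Internal map: ζ^{3j} for j=0..3 gives (1,0), (−√2/2,√2/2), (0,−1), (√2/2,√2/2).
candidate 1: n = (0, -1, 1, -1) → π⊥ ≈ (+0.00000, -2.41421); max(|x|,|y|,|x±y|/√2) = 2.41421 > 1 ⇒ ∉ W
candidate 2: n = (-1, 2, 1, 3) → π⊥ ≈ (-0.29289, +2.53553); max(|x|,|y|,|x±y|/√2) = 2.53553 > 1 ⇒ ∉ W
candidate 3: n = (-1, -1, 1, -1) → π⊥ ≈ (-1.00000, -2.41421); max(|x|,|y|,|x±y|/√2) = 2.41421 > 1 ⇒ ∉ W

none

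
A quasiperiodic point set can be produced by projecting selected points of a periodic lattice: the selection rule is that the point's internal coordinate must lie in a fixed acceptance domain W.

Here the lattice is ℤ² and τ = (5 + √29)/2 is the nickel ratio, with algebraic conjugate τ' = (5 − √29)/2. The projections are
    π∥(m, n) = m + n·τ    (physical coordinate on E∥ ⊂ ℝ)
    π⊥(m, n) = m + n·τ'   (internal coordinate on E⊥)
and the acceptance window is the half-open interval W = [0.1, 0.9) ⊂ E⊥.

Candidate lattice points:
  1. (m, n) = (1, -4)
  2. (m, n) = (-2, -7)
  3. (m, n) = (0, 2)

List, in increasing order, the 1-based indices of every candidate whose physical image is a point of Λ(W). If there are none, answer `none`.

Numerically τ ≈ 5.1926 and τ' = −1/τ ≈ -0.1926.
[1] lift (1,-4): star map gives 1.7703; window check 0.1 ≤ 1.7703 < 0.9 is false → out
[2] lift (-2,-7): star map gives -0.6519; window check 0.1 ≤ -0.6519 < 0.9 is false → out
[3] lift (0,2): star map gives -0.3852; window check 0.1 ≤ -0.3852 < 0.9 is false → out

none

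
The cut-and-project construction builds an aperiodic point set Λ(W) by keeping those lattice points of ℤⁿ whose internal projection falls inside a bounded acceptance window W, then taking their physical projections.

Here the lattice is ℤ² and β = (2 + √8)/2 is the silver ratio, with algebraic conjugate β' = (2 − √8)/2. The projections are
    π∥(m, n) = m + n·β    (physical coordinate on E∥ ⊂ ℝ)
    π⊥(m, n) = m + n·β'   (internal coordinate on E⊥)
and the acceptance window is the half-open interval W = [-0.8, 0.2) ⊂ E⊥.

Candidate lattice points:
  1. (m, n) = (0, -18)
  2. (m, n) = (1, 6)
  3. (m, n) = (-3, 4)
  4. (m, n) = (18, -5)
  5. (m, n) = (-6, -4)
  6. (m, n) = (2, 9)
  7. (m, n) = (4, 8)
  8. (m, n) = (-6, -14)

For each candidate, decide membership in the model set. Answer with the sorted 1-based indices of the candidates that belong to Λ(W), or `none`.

Numerically β ≈ 2.41421 and β' = −1/β ≈ -0.41421.
candidate 1: (m,n)=(0,-18) → π∥ = 0-18·β ≈ -43.45584, π⊥ = 0-18·β' ≈ 7.45584 ∉ [-0.8, 0.2) ⇒ out
candidate 2: (m,n)=(1,6) → π∥ = 1+6·β ≈ 15.48528, π⊥ = 1+6·β' ≈ -1.48528 ∉ [-0.8, 0.2) ⇒ out
candidate 3: (m,n)=(-3,4) → π∥ = -3+4·β ≈ 6.65685, π⊥ = -3+4·β' ≈ -4.65685 ∉ [-0.8, 0.2) ⇒ out
candidate 4: (m,n)=(18,-5) → π∥ = 18-5·β ≈ 5.92893, π⊥ = 18-5·β' ≈ 20.07107 ∉ [-0.8, 0.2) ⇒ out
candidate 5: (m,n)=(-6,-4) → π∥ = -6-4·β ≈ -15.65685, π⊥ = -6-4·β' ≈ -4.34315 ∉ [-0.8, 0.2) ⇒ out
candidate 6: (m,n)=(2,9) → π∥ = 2+9·β ≈ 23.72792, π⊥ = 2+9·β' ≈ -1.72792 ∉ [-0.8, 0.2) ⇒ out
candidate 7: (m,n)=(4,8) → π∥ = 4+8·β ≈ 23.31371, π⊥ = 4+8·β' ≈ 0.68629 ∉ [-0.8, 0.2) ⇒ out
candidate 8: (m,n)=(-6,-14) → π∥ = -6-14·β ≈ -39.79899, π⊥ = -6-14·β' ≈ -0.20101 ∈ [-0.8, 0.2) ⇒ IN Λ

8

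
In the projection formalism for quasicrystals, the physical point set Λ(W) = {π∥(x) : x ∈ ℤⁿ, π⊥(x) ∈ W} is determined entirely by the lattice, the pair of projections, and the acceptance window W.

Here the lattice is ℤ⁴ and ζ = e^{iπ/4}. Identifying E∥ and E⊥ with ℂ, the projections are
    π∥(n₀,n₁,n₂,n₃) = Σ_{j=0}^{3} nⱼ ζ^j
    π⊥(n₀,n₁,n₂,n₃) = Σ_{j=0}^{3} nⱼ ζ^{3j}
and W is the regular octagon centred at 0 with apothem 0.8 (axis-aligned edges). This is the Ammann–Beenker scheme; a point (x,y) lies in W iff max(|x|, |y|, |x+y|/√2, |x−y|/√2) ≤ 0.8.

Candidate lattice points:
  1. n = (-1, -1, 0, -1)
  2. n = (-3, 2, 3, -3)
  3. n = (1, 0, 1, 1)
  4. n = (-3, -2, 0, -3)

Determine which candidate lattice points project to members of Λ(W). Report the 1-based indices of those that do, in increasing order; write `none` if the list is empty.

Internal map: ζ^{3j} for j=0..3 gives (1,0), (−√2/2,√2/2), (0,−1), (√2/2,√2/2).
#1 (-1, -1, 0, -1): internal (-1.000000, -1.414214); octagon support 1.707107 vs apothem 0.8 → ∉ W
#2 (-3, 2, 3, -3): internal (-6.535534, -3.707107); octagon support 7.242641 vs apothem 0.8 → ∉ W
#3 (1, 0, 1, 1): internal (1.707107, -0.292893); octagon support 1.707107 vs apothem 0.8 → ∉ W
#4 (-3, -2, 0, -3): internal (-3.707107, -3.535534); octagon support 5.121320 vs apothem 0.8 → ∉ W

none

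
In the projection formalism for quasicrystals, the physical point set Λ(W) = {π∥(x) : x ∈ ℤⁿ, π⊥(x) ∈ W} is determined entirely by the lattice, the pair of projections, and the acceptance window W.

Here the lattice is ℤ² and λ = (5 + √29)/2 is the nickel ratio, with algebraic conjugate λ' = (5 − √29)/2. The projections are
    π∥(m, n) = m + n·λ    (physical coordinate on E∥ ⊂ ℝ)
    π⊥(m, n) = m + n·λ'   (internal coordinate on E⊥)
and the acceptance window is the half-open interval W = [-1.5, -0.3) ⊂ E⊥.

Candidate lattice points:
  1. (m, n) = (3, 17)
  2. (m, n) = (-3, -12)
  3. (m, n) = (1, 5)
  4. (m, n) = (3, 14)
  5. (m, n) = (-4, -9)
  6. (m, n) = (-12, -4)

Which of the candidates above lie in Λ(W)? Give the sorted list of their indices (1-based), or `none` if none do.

λ' = (5−√29)/2 ≈ -0.192582.
candidate 1: (m,n)=(3,17) → π∥ = 3+17·λ ≈ 91.273901, π⊥ = 3+17·λ' ≈ -0.273901 ∉ [-1.5, -0.3) ⇒ out
candidate 2: (m,n)=(-3,-12) → π∥ = -3-12·λ ≈ -65.310989, π⊥ = -3-12·λ' ≈ -0.689011 ∈ [-1.5, -0.3) ⇒ IN Λ
candidate 3: (m,n)=(1,5) → π∥ = 1+5·λ ≈ 26.962912, π⊥ = 1+5·λ' ≈ 0.037088 ∉ [-1.5, -0.3) ⇒ out
candidate 4: (m,n)=(3,14) → π∥ = 3+14·λ ≈ 75.696154, π⊥ = 3+14·λ' ≈ 0.303846 ∉ [-1.5, -0.3) ⇒ out
candidate 5: (m,n)=(-4,-9) → π∥ = -4-9·λ ≈ -50.733242, π⊥ = -4-9·λ' ≈ -2.266758 ∉ [-1.5, -0.3) ⇒ out
candidate 6: (m,n)=(-12,-4) → π∥ = -12-4·λ ≈ -32.770330, π⊥ = -12-4·λ' ≈ -11.229670 ∉ [-1.5, -0.3) ⇒ out

2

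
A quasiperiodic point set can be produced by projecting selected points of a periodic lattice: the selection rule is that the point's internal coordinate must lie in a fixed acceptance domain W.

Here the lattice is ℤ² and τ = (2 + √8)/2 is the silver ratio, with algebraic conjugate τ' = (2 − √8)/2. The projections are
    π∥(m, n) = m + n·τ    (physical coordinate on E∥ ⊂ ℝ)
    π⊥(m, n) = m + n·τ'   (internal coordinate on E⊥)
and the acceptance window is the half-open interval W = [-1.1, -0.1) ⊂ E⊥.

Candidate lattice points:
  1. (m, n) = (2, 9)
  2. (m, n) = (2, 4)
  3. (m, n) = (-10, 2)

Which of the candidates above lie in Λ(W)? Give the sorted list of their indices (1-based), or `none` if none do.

τ' = (2−√8)/2 ≈ -0.414214.
[1] lift (2,9): star map gives -1.727922; window check -1.1 ≤ -1.727922 < -0.1 is false → out
[2] lift (2,4): star map gives 0.343146; window check -1.1 ≤ 0.343146 < -0.1 is false → out
[3] lift (-10,2): star map gives -10.828427; window check -1.1 ≤ -10.828427 < -0.1 is false → out

none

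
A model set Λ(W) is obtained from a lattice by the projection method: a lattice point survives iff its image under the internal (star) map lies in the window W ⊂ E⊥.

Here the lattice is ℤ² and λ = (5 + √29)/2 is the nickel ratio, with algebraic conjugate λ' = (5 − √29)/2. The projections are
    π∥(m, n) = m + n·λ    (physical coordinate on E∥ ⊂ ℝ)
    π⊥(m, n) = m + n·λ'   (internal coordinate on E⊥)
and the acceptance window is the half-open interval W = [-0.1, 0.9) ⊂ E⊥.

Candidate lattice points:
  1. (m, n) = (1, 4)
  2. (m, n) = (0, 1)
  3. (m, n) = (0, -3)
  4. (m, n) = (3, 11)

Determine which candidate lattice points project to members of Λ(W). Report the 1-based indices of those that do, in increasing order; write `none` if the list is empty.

1, 3, 4

Compute λ' = (5−√29)/2 = -0.19258, so π⊥(m,n) = m -0.19258·n.
[1] lift (1,4): star map gives 0.22967; window check -0.1 ≤ 0.22967 < 0.9 is true → IN Λ
[2] lift (0,1): star map gives -0.19258; window check -0.1 ≤ -0.19258 < 0.9 is false → out
[3] lift (0,-3): star map gives 0.57775; window check -0.1 ≤ 0.57775 < 0.9 is true → IN Λ
[4] lift (3,11): star map gives 0.88159; window check -0.1 ≤ 0.88159 < 0.9 is true → IN Λ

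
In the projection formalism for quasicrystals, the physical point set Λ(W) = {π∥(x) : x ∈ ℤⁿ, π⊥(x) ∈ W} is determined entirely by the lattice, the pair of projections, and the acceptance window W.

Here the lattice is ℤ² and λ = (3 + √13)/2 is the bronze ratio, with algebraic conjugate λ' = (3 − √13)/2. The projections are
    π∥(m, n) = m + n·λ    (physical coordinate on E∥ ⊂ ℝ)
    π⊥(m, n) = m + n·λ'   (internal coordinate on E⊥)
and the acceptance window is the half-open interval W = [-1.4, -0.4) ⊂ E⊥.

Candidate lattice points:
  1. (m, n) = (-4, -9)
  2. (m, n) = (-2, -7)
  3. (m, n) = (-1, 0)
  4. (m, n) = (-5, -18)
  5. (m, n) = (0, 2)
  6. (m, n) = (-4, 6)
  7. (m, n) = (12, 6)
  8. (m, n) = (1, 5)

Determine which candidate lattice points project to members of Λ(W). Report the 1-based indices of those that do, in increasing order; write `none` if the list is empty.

Numerically λ ≈ 3.3028 and λ' = −1/λ ≈ -0.3028.
[1] lift (-4,-9): star map gives -1.2750; window check -1.4 ≤ -1.2750 < -0.4 is true → IN Λ
[2] lift (-2,-7): star map gives 0.1194; window check -1.4 ≤ 0.1194 < -0.4 is false → out
[3] lift (-1,0): star map gives -1.0000; window check -1.4 ≤ -1.0000 < -0.4 is true → IN Λ
[4] lift (-5,-18): star map gives 0.4500; window check -1.4 ≤ 0.4500 < -0.4 is false → out
[5] lift (0,2): star map gives -0.6056; window check -1.4 ≤ -0.6056 < -0.4 is true → IN Λ
[6] lift (-4,6): star map gives -5.8167; window check -1.4 ≤ -5.8167 < -0.4 is false → out
[7] lift (12,6): star map gives 10.1833; window check -1.4 ≤ 10.1833 < -0.4 is false → out
[8] lift (1,5): star map gives -0.5139; window check -1.4 ≤ -0.5139 < -0.4 is true → IN Λ

1, 3, 5, 8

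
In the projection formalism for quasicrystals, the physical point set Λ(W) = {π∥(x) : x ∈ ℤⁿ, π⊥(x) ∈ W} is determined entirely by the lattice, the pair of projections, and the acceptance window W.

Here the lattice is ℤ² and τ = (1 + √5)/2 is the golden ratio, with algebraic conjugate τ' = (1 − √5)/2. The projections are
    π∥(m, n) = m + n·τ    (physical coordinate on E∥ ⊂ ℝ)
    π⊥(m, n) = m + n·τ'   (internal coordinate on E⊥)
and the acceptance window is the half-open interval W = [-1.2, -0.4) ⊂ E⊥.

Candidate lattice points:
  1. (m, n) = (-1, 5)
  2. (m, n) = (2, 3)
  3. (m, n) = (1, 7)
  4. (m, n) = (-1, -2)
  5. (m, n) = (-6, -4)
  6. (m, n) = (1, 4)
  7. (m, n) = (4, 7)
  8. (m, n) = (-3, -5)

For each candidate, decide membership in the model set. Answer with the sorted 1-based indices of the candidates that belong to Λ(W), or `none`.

Compute τ' = (1−√5)/2 = -0.618034, so π⊥(m,n) = m -0.618034·n.
candidate 1: (m,n)=(-1,5) → π∥ = -1+5·τ ≈ 7.090170, π⊥ = -1+5·τ' ≈ -4.090170 ∉ [-1.2, -0.4) ⇒ out
candidate 2: (m,n)=(2,3) → π∥ = 2+3·τ ≈ 6.854102, π⊥ = 2+3·τ' ≈ 0.145898 ∉ [-1.2, -0.4) ⇒ out
candidate 3: (m,n)=(1,7) → π∥ = 1+7·τ ≈ 12.326238, π⊥ = 1+7·τ' ≈ -3.326238 ∉ [-1.2, -0.4) ⇒ out
candidate 4: (m,n)=(-1,-2) → π∥ = -1-2·τ ≈ -4.236068, π⊥ = -1-2·τ' ≈ 0.236068 ∉ [-1.2, -0.4) ⇒ out
candidate 5: (m,n)=(-6,-4) → π∥ = -6-4·τ ≈ -12.472136, π⊥ = -6-4·τ' ≈ -3.527864 ∉ [-1.2, -0.4) ⇒ out
candidate 6: (m,n)=(1,4) → π∥ = 1+4·τ ≈ 7.472136, π⊥ = 1+4·τ' ≈ -1.472136 ∉ [-1.2, -0.4) ⇒ out
candidate 7: (m,n)=(4,7) → π∥ = 4+7·τ ≈ 15.326238, π⊥ = 4+7·τ' ≈ -0.326238 ∉ [-1.2, -0.4) ⇒ out
candidate 8: (m,n)=(-3,-5) → π∥ = -3-5·τ ≈ -11.090170, π⊥ = -3-5·τ' ≈ 0.090170 ∉ [-1.2, -0.4) ⇒ out

none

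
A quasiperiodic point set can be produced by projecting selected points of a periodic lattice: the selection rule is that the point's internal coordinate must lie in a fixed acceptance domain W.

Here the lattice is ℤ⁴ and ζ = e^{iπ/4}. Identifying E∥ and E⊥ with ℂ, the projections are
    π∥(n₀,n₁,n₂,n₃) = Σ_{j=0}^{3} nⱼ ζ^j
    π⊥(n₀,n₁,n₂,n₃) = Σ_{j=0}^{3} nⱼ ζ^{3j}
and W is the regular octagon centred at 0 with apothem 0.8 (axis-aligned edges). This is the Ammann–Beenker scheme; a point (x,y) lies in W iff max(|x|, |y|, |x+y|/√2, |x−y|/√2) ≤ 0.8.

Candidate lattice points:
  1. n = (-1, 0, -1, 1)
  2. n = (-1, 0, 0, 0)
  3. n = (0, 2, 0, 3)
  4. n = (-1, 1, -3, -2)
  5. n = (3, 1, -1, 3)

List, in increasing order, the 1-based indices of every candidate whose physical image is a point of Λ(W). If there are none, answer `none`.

With ζ = e^{iπ/4} the internal vectors are ζ^0,ζ^3,ζ^6,ζ^9.
candidate 1: n = (-1, 0, -1, 1) → π⊥ ≈ (-0.292893, +1.707107); max(|x|,|y|,|x±y|/√2) = 1.707107 > 0.8 ⇒ ∉ W
candidate 2: n = (-1, 0, 0, 0) → π⊥ ≈ (-1.000000, +0.000000); max(|x|,|y|,|x±y|/√2) = 1.000000 > 0.8 ⇒ ∉ W
candidate 3: n = (0, 2, 0, 3) → π⊥ ≈ (+0.707107, +3.535534); max(|x|,|y|,|x±y|/√2) = 3.535534 > 0.8 ⇒ ∉ W
candidate 4: n = (-1, 1, -3, -2) → π⊥ ≈ (-3.121320, +2.292893); max(|x|,|y|,|x±y|/√2) = 3.828427 > 0.8 ⇒ ∉ W
candidate 5: n = (3, 1, -1, 3) → π⊥ ≈ (+4.414214, +3.828427); max(|x|,|y|,|x±y|/√2) = 5.828427 > 0.8 ⇒ ∉ W

none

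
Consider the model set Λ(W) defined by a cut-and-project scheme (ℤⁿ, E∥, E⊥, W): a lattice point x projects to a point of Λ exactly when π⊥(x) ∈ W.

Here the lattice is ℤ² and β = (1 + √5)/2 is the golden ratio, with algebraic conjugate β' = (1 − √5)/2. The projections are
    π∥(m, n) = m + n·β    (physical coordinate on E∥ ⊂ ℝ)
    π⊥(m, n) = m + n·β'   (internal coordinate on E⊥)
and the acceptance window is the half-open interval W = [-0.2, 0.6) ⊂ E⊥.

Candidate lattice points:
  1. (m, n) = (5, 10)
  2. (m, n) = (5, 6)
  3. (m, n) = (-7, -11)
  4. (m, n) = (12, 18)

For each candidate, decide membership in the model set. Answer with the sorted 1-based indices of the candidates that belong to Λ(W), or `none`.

none

β' = (1−√5)/2 ≈ -0.618034.
[1] lift (5,10): star map gives -1.180340; window check -0.2 ≤ -1.180340 < 0.6 is false → out
[2] lift (5,6): star map gives 1.291796; window check -0.2 ≤ 1.291796 < 0.6 is false → out
[3] lift (-7,-11): star map gives -0.201626; window check -0.2 ≤ -0.201626 < 0.6 is false → out
[4] lift (12,18): star map gives 0.875388; window check -0.2 ≤ 0.875388 < 0.6 is false → out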